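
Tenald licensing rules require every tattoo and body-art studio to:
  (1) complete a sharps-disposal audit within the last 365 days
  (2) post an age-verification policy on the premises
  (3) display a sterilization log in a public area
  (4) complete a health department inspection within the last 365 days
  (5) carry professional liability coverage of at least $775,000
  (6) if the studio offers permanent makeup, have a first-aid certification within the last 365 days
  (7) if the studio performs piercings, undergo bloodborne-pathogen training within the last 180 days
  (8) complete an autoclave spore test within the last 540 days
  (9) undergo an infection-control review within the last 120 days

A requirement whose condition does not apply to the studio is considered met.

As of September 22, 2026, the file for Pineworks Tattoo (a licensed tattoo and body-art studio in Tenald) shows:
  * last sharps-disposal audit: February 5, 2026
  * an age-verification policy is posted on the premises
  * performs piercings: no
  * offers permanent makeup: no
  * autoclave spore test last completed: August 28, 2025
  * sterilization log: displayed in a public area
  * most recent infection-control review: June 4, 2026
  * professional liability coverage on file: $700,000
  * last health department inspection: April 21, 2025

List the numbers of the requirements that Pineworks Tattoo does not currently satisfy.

4, 5

1. sharps-disposal audit 229 days ago vs limit 365 → met
2. age-verification policy present → met
3. sterilization log present → met
4. health department inspection 519 days ago vs limit 365 → not met
5. professional liability coverage $700,000 < $775,000 → not met
6. condition 'offers permanent makeup' does not hold → requirement n/a → met
7. condition 'performs piercings' does not hold → requirement n/a → met
8. autoclave spore test 390 days ago vs limit 540 → met
9. infection-control review 110 days ago vs limit 120 → met
Not met: 4, 5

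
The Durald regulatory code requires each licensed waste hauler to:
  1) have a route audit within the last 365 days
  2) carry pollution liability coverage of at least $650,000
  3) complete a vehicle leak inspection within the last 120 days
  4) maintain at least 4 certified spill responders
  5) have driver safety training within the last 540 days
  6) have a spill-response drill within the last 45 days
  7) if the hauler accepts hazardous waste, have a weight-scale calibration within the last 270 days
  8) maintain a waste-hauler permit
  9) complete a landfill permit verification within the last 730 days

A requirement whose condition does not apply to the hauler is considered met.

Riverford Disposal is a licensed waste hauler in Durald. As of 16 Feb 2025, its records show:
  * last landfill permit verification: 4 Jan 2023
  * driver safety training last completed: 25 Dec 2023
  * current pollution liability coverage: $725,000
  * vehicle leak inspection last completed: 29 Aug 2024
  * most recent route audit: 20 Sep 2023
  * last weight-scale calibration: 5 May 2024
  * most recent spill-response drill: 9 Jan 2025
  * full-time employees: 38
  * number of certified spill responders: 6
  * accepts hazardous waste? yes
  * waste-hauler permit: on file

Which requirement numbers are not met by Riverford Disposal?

1, 3, 7, 9

1. route audit 515 days ago vs limit 365 → not met
2. pollution liability coverage $725,000 ≥ $650,000 → met
3. vehicle leak inspection 171 days ago vs limit 120 → not met
4. certified spill responders 6 ≥ 4 → met
5. driver safety training 419 days ago vs limit 540 → met
6. spill-response drill 38 days ago vs limit 45 → met
7. condition 'accepts hazardous waste' holds; weight-scale calibration 287 days ago vs limit 270 → not met
8. waste-hauler permit present → met
9. landfill permit verification 774 days ago vs limit 730 → not met
Not met: 1, 3, 7, 9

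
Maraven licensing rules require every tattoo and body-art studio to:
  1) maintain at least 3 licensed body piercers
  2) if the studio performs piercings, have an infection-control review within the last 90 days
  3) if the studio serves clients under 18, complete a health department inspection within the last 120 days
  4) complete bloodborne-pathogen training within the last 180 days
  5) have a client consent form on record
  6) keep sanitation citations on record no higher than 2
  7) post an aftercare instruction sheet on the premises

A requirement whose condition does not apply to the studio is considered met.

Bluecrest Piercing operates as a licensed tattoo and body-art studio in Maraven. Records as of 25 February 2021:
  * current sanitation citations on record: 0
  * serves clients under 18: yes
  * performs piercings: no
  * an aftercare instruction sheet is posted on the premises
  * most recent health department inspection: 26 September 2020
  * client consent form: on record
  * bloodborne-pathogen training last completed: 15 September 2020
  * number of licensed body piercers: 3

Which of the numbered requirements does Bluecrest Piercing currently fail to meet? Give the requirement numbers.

3

1. licensed body piercers 3 ≥ 3 → met
2. condition 'performs piercings' does not hold → requirement n/a → met
3. condition 'serves clients under 18' holds; health department inspection 152 days ago vs limit 120 → not met
4. bloodborne-pathogen training 163 days ago vs limit 180 → met
5. client consent form present → met
6. sanitation citations on record 0 ≤ 2 → met
7. aftercare instruction sheet present → met
Not met: 3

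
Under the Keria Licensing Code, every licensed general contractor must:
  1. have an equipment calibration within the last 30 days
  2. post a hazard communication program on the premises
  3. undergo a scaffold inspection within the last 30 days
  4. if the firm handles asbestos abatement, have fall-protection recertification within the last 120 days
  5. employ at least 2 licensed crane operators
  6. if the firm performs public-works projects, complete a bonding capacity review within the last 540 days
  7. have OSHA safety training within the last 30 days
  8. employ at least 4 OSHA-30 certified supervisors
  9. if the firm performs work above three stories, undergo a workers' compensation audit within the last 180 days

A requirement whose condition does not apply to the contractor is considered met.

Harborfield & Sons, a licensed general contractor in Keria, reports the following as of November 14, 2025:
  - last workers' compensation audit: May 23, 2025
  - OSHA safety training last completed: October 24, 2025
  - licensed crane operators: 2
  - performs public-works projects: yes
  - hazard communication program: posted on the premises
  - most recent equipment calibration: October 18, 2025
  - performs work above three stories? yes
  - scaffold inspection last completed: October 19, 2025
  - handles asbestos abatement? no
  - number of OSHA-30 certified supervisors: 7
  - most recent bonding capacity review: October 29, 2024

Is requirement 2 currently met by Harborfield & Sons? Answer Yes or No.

Yes

2. hazard communication program present → met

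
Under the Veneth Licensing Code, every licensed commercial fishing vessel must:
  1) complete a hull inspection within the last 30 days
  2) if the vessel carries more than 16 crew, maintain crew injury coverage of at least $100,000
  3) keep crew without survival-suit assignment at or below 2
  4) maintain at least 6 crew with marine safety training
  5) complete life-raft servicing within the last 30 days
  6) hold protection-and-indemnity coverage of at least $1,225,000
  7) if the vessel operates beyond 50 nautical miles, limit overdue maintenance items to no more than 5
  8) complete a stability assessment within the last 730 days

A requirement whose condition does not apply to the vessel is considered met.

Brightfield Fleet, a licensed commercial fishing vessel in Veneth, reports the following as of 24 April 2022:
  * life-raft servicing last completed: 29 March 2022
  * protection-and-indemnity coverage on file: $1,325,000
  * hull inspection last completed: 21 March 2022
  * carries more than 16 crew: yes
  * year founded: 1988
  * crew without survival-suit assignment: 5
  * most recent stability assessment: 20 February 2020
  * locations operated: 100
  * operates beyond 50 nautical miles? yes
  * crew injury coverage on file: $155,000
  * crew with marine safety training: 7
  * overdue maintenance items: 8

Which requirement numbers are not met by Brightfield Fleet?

1, 3, 7, 8

1. hull inspection 34 days ago vs limit 30 → not met
2. condition 'carries more than 16 crew' holds; crew injury coverage $155,000 ≥ $100,000 → met
3. crew without survival-suit assignment 5 > 2 → not met
4. crew with marine safety training 7 ≥ 6 → met
5. life-raft servicing 26 days ago vs limit 30 → met
6. protection-and-indemnity coverage $1,325,000 ≥ $1,225,000 → met
7. condition 'operates beyond 50 nautical miles' holds; overdue maintenance items 8 > 5 → not met
8. stability assessment 794 days ago vs limit 730 → not met
Not met: 1, 3, 7, 8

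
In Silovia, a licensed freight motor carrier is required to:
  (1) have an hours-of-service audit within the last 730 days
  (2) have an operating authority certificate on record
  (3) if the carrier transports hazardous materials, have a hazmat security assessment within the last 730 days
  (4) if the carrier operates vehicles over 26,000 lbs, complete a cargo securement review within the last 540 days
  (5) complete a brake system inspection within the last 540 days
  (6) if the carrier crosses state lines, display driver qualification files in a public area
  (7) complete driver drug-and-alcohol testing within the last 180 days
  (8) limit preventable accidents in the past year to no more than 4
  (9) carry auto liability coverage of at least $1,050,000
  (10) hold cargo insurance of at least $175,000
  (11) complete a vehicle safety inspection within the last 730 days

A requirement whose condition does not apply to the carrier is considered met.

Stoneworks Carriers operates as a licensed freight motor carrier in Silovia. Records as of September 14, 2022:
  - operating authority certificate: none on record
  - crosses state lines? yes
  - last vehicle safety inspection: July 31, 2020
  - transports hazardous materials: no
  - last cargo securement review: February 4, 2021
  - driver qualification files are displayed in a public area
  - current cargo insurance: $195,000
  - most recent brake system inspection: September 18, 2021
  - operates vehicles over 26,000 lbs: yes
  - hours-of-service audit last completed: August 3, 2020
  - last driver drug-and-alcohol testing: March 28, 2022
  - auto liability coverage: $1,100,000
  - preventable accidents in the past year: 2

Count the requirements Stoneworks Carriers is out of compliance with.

1. hours-of-service audit 772 days ago vs limit 730 → not met
2. operating authority certificate absent → not met
3. condition 'transports hazardous materials' does not hold → requirement n/a → met
4. condition 'operates vehicles over 26,000 lbs' holds; cargo securement review 587 days ago vs limit 540 → not met
5. brake system inspection 361 days ago vs limit 540 → met
6. condition 'crosses state lines' holds; driver qualification files present → met
7. driver drug-and-alcohol testing 170 days ago vs limit 180 → met
8. preventable accidents in the past year 2 ≤ 4 → met
9. auto liability coverage $1,100,000 ≥ $1,050,000 → met
10. cargo insurance $195,000 ≥ $175,000 → met
11. vehicle safety inspection 775 days ago vs limit 730 → not met
Not met: 4 of 11

4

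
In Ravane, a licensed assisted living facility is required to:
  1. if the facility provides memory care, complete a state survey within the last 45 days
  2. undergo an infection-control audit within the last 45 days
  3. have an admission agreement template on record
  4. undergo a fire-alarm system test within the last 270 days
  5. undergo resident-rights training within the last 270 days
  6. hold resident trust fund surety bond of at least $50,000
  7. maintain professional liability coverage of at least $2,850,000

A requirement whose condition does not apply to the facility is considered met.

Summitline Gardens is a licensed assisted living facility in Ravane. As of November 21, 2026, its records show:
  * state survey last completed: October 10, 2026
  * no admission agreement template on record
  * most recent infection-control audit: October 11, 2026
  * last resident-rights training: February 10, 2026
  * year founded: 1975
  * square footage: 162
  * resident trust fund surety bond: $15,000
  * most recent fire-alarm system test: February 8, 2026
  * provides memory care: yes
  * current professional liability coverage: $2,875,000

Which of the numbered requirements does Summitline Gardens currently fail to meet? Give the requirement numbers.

3, 4, 5, 6

1. condition 'provides memory care' holds; state survey 42 days ago vs limit 45 → met
2. infection-control audit 41 days ago vs limit 45 → met
3. admission agreement template absent → not met
4. fire-alarm system test 286 days ago vs limit 270 → not met
5. resident-rights training 284 days ago vs limit 270 → not met
6. resident trust fund surety bond $15,000 < $50,000 → not met
7. professional liability coverage $2,875,000 ≥ $2,850,000 → met
Not met: 3, 4, 5, 6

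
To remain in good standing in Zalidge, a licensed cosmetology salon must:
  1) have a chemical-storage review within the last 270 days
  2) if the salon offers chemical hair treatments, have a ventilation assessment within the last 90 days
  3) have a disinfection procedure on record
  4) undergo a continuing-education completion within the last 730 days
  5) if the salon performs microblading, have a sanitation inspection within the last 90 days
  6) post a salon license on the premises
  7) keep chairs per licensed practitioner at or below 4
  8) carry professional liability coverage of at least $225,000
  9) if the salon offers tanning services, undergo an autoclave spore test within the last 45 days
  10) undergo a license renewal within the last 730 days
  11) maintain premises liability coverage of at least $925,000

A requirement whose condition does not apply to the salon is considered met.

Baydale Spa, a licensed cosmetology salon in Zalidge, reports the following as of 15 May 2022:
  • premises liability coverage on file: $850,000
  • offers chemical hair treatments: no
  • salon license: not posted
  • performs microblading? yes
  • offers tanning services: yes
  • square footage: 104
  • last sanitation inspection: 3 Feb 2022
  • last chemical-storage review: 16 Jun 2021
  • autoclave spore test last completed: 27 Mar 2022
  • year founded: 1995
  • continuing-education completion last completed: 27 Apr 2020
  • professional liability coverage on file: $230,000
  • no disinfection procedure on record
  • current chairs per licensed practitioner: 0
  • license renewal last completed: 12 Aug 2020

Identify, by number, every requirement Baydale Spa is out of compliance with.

1, 3, 4, 5, 6, 9, 11

1. chemical-storage review 333 days ago vs limit 270 → not met
2. condition 'offers chemical hair treatments' does not hold → requirement n/a → met
3. disinfection procedure absent → not met
4. continuing-education completion 748 days ago vs limit 730 → not met
5. condition 'performs microblading' holds; sanitation inspection 101 days ago vs limit 90 → not met
6. salon license absent → not met
7. chairs per licensed practitioner 0 ≤ 4 → met
8. professional liability coverage $230,000 ≥ $225,000 → met
9. condition 'offers tanning services' holds; autoclave spore test 49 days ago vs limit 45 → not met
10. license renewal 641 days ago vs limit 730 → met
11. premises liability coverage $850,000 < $925,000 → not met
Not met: 1, 3, 4, 5, 6, 9, 11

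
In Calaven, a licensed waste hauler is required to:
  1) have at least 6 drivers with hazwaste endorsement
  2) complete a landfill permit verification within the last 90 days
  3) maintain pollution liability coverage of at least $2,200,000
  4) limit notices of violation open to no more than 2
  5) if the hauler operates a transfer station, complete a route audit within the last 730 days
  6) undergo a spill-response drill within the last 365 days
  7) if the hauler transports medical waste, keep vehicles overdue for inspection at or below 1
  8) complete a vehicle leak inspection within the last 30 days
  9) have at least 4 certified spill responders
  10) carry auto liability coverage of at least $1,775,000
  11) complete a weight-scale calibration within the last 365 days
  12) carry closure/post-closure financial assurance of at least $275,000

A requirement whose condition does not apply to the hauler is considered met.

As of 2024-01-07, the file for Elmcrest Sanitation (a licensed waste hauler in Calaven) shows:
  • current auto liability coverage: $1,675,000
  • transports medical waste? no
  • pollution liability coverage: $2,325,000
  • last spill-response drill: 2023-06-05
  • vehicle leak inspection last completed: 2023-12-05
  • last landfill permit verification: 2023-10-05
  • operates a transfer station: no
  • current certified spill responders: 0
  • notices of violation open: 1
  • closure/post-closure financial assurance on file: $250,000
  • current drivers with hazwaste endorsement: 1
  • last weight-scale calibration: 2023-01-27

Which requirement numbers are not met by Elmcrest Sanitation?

1. drivers with hazwaste endorsement 1 < 6 → not met
2. landfill permit verification 94 days ago vs limit 90 → not met
3. pollution liability coverage $2,325,000 ≥ $2,200,000 → met
4. notices of violation open 1 ≤ 2 → met
5. condition 'operates a transfer station' does not hold → requirement n/a → met
6. spill-response drill 216 days ago vs limit 365 → met
7. condition 'transports medical waste' does not hold → requirement n/a → met
8. vehicle leak inspection 33 days ago vs limit 30 → not met
9. certified spill responders 0 < 4 → not met
10. auto liability coverage $1,675,000 < $1,775,000 → not met
11. weight-scale calibration 345 days ago vs limit 365 → met
12. closure/post-closure financial assurance $250,000 < $275,000 → not met
Not met: 1, 2, 8, 9, 10, 12

1, 2, 8, 9, 10, 12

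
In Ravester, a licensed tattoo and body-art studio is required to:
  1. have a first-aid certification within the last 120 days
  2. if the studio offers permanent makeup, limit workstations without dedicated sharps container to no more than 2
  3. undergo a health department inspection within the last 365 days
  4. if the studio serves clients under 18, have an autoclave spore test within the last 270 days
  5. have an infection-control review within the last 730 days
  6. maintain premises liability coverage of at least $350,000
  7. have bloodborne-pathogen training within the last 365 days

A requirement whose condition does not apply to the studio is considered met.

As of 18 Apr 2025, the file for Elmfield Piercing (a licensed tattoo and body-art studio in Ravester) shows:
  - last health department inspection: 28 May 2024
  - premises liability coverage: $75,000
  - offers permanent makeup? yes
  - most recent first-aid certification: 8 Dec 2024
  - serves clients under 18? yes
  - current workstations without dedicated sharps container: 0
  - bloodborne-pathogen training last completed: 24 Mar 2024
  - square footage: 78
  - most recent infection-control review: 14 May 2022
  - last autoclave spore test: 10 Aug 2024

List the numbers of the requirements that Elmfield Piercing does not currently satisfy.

1. first-aid certification 131 days ago vs limit 120 → not met
2. condition 'offers permanent makeup' holds; workstations without dedicated sharps container 0 ≤ 2 → met
3. health department inspection 325 days ago vs limit 365 → met
4. condition 'serves clients under 18' holds; autoclave spore test 251 days ago vs limit 270 → met
5. infection-control review 1070 days ago vs limit 730 → not met
6. premises liability coverage $75,000 < $350,000 → not met
7. bloodborne-pathogen training 390 days ago vs limit 365 → not met
Not met: 1, 5, 6, 7

1, 5, 6, 7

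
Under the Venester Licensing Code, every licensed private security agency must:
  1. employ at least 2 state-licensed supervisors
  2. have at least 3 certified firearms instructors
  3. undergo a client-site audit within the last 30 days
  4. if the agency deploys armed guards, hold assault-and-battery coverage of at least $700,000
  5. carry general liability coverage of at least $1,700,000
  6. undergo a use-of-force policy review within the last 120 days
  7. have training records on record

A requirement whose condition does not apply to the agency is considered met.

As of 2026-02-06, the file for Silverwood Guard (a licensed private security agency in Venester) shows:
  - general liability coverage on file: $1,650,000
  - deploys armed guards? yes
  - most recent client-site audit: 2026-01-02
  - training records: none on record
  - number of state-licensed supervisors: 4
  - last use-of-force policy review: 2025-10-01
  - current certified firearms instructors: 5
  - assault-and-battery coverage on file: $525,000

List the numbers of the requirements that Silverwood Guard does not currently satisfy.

3, 4, 5, 6, 7

1. state-licensed supervisors 4 ≥ 2 → met
2. certified firearms instructors 5 ≥ 3 → met
3. client-site audit 35 days ago vs limit 30 → not met
4. condition 'deploys armed guards' holds; assault-and-battery coverage $525,000 < $700,000 → not met
5. general liability coverage $1,650,000 < $1,700,000 → not met
6. use-of-force policy review 128 days ago vs limit 120 → not met
7. training records absent → not met
Not met: 3, 4, 5, 6, 7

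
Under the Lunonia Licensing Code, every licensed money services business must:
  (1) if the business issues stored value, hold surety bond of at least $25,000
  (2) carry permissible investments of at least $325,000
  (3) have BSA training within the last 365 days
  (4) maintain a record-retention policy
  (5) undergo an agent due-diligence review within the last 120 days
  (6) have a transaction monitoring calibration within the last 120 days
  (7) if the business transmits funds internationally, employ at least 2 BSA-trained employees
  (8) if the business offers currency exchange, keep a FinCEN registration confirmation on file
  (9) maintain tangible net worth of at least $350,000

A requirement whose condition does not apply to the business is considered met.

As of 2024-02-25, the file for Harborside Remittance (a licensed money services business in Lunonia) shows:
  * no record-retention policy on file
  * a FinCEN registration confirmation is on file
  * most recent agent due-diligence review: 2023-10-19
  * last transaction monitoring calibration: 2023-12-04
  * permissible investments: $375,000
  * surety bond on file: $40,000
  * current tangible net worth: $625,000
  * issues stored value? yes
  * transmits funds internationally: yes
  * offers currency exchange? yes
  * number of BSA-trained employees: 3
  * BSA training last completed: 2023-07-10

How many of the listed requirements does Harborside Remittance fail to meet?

2

1. condition 'issues stored value' holds; surety bond $40,000 ≥ $25,000 → met
2. permissible investments $375,000 ≥ $325,000 → met
3. BSA training 230 days ago vs limit 365 → met
4. record-retention policy absent → not met
5. agent due-diligence review 129 days ago vs limit 120 → not met
6. transaction monitoring calibration 83 days ago vs limit 120 → met
7. condition 'transmits funds internationally' holds; BSA-trained employees 3 ≥ 2 → met
8. condition 'offers currency exchange' holds; FinCEN registration confirmation present → met
9. tangible net worth $625,000 ≥ $350,000 → met
Not met: 2 of 9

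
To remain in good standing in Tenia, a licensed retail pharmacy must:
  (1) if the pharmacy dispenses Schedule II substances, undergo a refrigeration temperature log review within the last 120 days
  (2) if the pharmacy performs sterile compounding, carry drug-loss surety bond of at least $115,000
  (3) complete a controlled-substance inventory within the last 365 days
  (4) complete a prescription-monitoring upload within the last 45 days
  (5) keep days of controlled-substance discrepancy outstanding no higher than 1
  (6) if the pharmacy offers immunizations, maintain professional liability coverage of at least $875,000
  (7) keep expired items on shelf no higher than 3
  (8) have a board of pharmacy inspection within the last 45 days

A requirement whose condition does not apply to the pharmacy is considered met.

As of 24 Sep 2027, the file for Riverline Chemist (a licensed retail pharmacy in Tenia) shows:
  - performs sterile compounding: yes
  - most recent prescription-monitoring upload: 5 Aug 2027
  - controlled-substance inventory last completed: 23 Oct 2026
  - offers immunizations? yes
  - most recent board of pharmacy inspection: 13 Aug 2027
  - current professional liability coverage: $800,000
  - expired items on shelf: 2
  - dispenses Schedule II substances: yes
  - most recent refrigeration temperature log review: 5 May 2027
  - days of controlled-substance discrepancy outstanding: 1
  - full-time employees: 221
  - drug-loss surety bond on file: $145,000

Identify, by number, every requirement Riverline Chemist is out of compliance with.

1. condition 'dispenses Schedule II substances' holds; refrigeration temperature log review 142 days ago vs limit 120 → not met
2. condition 'performs sterile compounding' holds; drug-loss surety bond $145,000 ≥ $115,000 → met
3. controlled-substance inventory 336 days ago vs limit 365 → met
4. prescription-monitoring upload 50 days ago vs limit 45 → not met
5. days of controlled-substance discrepancy outstanding 1 ≤ 1 → met
6. condition 'offers immunizations' holds; professional liability coverage $800,000 < $875,000 → not met
7. expired items on shelf 2 ≤ 3 → met
8. board of pharmacy inspection 42 days ago vs limit 45 → met
Not met: 1, 4, 6

1, 4, 6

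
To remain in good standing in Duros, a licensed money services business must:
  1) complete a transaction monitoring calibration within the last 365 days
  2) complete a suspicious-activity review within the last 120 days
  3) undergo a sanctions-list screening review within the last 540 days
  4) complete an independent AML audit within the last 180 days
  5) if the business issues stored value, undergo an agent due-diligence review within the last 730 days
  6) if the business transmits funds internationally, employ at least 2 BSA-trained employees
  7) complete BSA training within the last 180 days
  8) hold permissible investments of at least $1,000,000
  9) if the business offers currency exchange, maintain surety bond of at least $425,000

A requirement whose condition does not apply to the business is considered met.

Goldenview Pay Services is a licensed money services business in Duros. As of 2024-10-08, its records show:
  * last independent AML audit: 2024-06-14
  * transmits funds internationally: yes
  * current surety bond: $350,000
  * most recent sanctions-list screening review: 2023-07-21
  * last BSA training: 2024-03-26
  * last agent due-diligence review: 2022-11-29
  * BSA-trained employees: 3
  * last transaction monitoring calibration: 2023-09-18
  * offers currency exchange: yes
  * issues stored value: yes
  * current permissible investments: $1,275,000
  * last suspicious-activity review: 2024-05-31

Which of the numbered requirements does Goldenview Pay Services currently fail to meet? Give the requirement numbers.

1. transaction monitoring calibration 386 days ago vs limit 365 → not met
2. suspicious-activity review 130 days ago vs limit 120 → not met
3. sanctions-list screening review 445 days ago vs limit 540 → met
4. independent AML audit 116 days ago vs limit 180 → met
5. condition 'issues stored value' holds; agent due-diligence review 679 days ago vs limit 730 → met
6. condition 'transmits funds internationally' holds; BSA-trained employees 3 ≥ 2 → met
7. BSA training 196 days ago vs limit 180 → not met
8. permissible investments $1,275,000 ≥ $1,000,000 → met
9. condition 'offers currency exchange' holds; surety bond $350,000 < $425,000 → not met
Not met: 1, 2, 7, 9

1, 2, 7, 9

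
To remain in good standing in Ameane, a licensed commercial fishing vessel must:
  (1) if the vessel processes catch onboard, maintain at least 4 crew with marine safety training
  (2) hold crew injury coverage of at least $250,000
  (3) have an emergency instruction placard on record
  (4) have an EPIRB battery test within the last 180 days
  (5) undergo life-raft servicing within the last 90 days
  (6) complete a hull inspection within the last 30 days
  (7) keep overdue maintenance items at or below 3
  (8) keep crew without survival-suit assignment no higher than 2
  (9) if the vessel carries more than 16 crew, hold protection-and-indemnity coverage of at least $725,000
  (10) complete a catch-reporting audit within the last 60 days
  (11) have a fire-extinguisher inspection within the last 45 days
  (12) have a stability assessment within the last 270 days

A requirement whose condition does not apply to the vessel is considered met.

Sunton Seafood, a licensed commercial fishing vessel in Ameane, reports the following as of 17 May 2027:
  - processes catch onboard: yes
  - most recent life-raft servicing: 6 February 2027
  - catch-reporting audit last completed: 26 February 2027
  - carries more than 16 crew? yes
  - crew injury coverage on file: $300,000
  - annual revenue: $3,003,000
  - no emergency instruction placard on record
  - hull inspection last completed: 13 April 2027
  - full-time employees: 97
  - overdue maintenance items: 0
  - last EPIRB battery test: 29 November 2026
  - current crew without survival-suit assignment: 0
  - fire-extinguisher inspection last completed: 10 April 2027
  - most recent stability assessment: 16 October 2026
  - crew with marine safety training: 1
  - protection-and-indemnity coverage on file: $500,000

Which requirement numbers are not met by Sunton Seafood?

1. condition 'processes catch onboard' holds; crew with marine safety training 1 < 4 → not met
2. crew injury coverage $300,000 ≥ $250,000 → met
3. emergency instruction placard absent → not met
4. EPIRB battery test 169 days ago vs limit 180 → met
5. life-raft servicing 100 days ago vs limit 90 → not met
6. hull inspection 34 days ago vs limit 30 → not met
7. overdue maintenance items 0 ≤ 3 → met
8. crew without survival-suit assignment 0 ≤ 2 → met
9. condition 'carries more than 16 crew' holds; protection-and-indemnity coverage $500,000 < $725,000 → not met
10. catch-reporting audit 80 days ago vs limit 60 → not met
11. fire-extinguisher inspection 37 days ago vs limit 45 → met
12. stability assessment 213 days ago vs limit 270 → met
Not met: 1, 3, 5, 6, 9, 10

1, 3, 5, 6, 9, 10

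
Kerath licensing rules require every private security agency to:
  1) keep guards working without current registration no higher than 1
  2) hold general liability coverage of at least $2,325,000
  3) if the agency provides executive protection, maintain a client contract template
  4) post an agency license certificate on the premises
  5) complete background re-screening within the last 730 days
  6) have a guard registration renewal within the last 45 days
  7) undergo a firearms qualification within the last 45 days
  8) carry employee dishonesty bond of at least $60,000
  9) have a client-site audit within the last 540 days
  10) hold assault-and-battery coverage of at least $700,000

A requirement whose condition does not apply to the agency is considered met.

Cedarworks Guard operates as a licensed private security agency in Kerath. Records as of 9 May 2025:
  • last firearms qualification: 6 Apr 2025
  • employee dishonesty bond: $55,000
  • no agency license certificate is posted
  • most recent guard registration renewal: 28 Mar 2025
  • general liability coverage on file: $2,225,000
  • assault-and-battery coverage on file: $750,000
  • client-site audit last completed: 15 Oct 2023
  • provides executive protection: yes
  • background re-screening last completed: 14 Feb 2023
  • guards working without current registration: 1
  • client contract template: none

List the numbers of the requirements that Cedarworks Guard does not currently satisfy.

2, 3, 4, 5, 8, 9

1. guards working without current registration 1 ≤ 1 → met
2. general liability coverage $2,225,000 < $2,325,000 → not met
3. condition 'provides executive protection' holds; client contract template absent → not met
4. agency license certificate absent → not met
5. background re-screening 815 days ago vs limit 730 → not met
6. guard registration renewal 42 days ago vs limit 45 → met
7. firearms qualification 33 days ago vs limit 45 → met
8. employee dishonesty bond $55,000 < $60,000 → not met
9. client-site audit 572 days ago vs limit 540 → not met
10. assault-and-battery coverage $750,000 ≥ $700,000 → met
Not met: 2, 3, 4, 5, 8, 9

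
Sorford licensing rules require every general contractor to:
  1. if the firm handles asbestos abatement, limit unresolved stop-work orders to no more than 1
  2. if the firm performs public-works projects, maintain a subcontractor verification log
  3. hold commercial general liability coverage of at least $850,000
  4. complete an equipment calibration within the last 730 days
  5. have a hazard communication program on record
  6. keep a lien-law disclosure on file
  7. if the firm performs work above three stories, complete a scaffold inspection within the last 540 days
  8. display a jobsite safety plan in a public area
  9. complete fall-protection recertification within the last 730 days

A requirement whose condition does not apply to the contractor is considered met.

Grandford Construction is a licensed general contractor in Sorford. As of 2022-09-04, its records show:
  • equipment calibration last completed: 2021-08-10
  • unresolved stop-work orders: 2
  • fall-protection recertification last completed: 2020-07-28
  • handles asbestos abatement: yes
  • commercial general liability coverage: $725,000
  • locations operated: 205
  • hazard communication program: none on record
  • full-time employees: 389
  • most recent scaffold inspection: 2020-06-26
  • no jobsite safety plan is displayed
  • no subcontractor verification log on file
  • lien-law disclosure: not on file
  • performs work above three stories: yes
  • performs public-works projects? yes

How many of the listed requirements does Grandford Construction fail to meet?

8

1. condition 'handles asbestos abatement' holds; unresolved stop-work orders 2 > 1 → not met
2. condition 'performs public-works projects' holds; subcontractor verification log absent → not met
3. commercial general liability coverage $725,000 < $850,000 → not met
4. equipment calibration 390 days ago vs limit 730 → met
5. hazard communication program absent → not met
6. lien-law disclosure absent → not met
7. condition 'performs work above three stories' holds; scaffold inspection 800 days ago vs limit 540 → not met
8. jobsite safety plan absent → not met
9. fall-protection recertification 768 days ago vs limit 730 → not met
Not met: 8 of 9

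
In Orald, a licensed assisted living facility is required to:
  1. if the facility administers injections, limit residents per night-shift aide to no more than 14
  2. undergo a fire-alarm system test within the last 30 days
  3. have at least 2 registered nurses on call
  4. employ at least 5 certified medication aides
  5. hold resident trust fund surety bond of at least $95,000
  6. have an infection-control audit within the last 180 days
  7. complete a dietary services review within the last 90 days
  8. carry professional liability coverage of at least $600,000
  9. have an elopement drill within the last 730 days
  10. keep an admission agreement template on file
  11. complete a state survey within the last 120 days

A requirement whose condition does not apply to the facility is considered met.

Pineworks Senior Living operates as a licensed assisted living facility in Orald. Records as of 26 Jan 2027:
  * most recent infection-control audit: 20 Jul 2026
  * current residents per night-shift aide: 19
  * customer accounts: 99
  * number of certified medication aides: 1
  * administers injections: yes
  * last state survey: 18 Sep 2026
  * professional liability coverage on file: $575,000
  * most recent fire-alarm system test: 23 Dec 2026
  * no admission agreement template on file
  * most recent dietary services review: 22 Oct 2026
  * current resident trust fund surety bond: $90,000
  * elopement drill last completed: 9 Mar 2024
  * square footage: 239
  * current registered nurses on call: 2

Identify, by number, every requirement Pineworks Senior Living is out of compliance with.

1, 2, 4, 5, 6, 7, 8, 9, 10, 11

1. condition 'administers injections' holds; residents per night-shift aide 19 > 14 → not met
2. fire-alarm system test 34 days ago vs limit 30 → not met
3. registered nurses on call 2 ≥ 2 → met
4. certified medication aides 1 < 5 → not met
5. resident trust fund surety bond $90,000 < $95,000 → not met
6. infection-control audit 190 days ago vs limit 180 → not met
7. dietary services review 96 days ago vs limit 90 → not met
8. professional liability coverage $575,000 < $600,000 → not met
9. elopement drill 1053 days ago vs limit 730 → not met
10. admission agreement template absent → not met
11. state survey 130 days ago vs limit 120 → not met
Not met: 1, 2, 4, 5, 6, 7, 8, 9, 10, 11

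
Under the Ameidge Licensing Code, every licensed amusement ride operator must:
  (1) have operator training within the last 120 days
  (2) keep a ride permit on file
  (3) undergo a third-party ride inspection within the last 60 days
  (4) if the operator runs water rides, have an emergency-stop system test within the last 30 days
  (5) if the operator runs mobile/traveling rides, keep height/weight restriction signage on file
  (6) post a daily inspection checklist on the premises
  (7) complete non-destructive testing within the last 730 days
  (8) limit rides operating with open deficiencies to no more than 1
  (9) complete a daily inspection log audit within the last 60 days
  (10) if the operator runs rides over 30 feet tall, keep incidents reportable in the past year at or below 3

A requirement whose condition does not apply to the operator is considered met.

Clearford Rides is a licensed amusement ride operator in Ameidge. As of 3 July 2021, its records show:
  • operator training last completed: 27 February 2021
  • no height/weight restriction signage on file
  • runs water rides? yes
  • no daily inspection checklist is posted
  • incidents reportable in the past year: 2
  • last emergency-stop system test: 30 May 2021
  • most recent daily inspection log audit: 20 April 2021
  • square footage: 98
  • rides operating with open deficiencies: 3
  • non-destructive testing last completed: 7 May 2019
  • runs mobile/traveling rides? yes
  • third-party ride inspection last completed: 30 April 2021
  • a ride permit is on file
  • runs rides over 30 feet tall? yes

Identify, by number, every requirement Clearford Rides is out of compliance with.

1, 3, 4, 5, 6, 7, 8, 9

1. operator training 126 days ago vs limit 120 → not met
2. ride permit present → met
3. third-party ride inspection 64 days ago vs limit 60 → not met
4. condition 'runs water rides' holds; emergency-stop system test 34 days ago vs limit 30 → not met
5. condition 'runs mobile/traveling rides' holds; height/weight restriction signage absent → not met
6. daily inspection checklist absent → not met
7. non-destructive testing 788 days ago vs limit 730 → not met
8. rides operating with open deficiencies 3 > 1 → not met
9. daily inspection log audit 74 days ago vs limit 60 → not met
10. condition 'runs rides over 30 feet tall' holds; incidents reportable in the past year 2 ≤ 3 → met
Not met: 1, 3, 4, 5, 6, 7, 8, 9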